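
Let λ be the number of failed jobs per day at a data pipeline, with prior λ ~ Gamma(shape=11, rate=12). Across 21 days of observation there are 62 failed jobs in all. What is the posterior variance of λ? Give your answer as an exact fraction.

73/1089

Total count 62 over total exposure 21 days.
Posterior: α' = 11 + 62 = 73, β' = 12 + 21 = 33.
Posterior variance = α'/β'² = 73/1089.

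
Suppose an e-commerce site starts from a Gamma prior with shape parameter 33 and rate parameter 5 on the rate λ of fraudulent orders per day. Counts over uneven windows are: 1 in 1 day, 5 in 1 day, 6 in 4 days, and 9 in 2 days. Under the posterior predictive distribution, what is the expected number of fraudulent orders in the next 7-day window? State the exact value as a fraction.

Total count: 1 + 5 + 6 + 9 = 21.
Total exposure: 1 + 1 + 4 + 2 = 8 days.
Posterior: α' = 33 + 21 = 54, β' = 5 + 8 = 13.
Predictive mean over a 7-day window = T·E[λ|data] = 7·54/13 = 378/13.

378/13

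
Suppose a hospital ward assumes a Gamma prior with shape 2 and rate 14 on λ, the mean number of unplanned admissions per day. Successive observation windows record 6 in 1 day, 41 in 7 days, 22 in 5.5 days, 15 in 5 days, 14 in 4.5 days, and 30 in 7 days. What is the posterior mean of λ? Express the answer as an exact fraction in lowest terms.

65/22

Total count: 6 + 41 + 22 + 15 + 14 + 30 = 128.
Total exposure: 1 + 7 + 5.5 + 5 + 4.5 + 7 = 30 days.
By Gamma–Poisson conjugacy, the posterior is Gamma(α + Σx, β + Σt) = Gamma(2 + 128, 14 + 30) = Gamma(130, 44).
Posterior mean = α'/β' = 130/44 = 65/22.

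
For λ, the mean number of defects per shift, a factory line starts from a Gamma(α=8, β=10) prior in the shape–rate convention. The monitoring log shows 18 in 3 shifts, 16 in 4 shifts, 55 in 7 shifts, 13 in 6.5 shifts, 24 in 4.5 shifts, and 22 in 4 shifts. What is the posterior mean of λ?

4

Total count: 18 + 16 + 55 + 13 + 24 + 22 = 148.
Total exposure: 3 + 4 + 7 + 6.5 + 4.5 + 4 = 29 shifts.
By Gamma–Poisson conjugacy, the posterior is Gamma(α + Σx, β + Σt) = Gamma(8 + 148, 10 + 29) = Gamma(156, 39).
Posterior mean = α'/β' = 156/39 = 4.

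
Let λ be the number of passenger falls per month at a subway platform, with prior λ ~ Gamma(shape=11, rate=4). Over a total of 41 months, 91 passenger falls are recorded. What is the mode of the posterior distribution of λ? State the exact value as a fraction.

Total count 91 over total exposure 41 months.
Posterior: α' = 11 + 91 = 102, β' = 4 + 41 = 45.
Posterior mode = (α'−1)/β' = 101/45.

101/45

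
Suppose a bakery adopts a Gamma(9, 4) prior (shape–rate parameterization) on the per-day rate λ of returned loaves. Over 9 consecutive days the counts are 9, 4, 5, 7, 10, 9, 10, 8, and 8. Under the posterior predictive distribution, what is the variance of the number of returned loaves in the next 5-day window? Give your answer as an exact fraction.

7110/169

Total count: 9 + 4 + 5 + 7 + 10 + 9 + 10 + 8 + 8 = 70.
Total exposure: 9 days.
By Gamma–Poisson conjugacy, the posterior is Gamma(α + Σx, β + Σt) = Gamma(9 + 70, 4 + 9) = Gamma(79, 13).
The posterior predictive for a window of length T is Negative Binomial with variance T·α'·(β'+T)/β'² = 5·79·18/169 = 7110/169.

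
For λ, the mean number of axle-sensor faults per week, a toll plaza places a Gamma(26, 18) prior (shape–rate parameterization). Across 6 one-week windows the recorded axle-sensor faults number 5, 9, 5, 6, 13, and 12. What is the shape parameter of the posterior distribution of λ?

Total count: 5 + 9 + 5 + 6 + 13 + 12 = 50.
Total exposure: 6 weeks.
By Gamma–Poisson conjugacy, the posterior is Gamma(α + Σx, β + Σt) = Gamma(26 + 50, 18 + 6) = Gamma(76, 24).

76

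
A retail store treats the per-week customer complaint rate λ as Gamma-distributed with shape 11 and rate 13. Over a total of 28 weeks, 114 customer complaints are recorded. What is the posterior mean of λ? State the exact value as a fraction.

125/41

Total count 114 over total exposure 28 weeks.
By Gamma–Poisson conjugacy, the posterior is Gamma(α + Σx, β + Σt) = Gamma(11 + 114, 13 + 28) = Gamma(125, 41).
Posterior mean = α'/β' = 125/41.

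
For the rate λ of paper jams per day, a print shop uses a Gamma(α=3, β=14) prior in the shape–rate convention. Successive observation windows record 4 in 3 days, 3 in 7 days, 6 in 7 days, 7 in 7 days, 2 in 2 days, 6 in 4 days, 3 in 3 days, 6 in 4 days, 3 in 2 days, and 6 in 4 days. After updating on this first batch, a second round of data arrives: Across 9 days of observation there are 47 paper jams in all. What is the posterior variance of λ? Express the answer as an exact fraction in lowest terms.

Total count: 4 + 3 + 6 + 7 + 2 + 6 + 3 + 6 + 3 + 6 = 46.
Total exposure: 3 + 7 + 7 + 7 + 2 + 4 + 3 + 4 + 2 + 4 = 43 days.
After the first batch: Gamma(3 + 46, 14 + 43) = Gamma(49, 57).
Total count 47 over total exposure 9 days.
After the second batch: Gamma(49 + 47, 57 + 9) = Gamma(96, 66).
Posterior variance = α'/β'² = 96/4356 = 8/363.

8/363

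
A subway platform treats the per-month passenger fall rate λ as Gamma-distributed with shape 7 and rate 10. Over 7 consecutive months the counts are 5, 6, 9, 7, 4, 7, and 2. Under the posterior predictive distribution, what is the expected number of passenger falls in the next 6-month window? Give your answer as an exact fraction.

282/17

Total count: 5 + 6 + 9 + 7 + 4 + 7 + 2 = 40.
Total exposure: 7 months.
Posterior: α' = 7 + 40 = 47, β' = 10 + 7 = 17.
Predictive mean over a 6-month window = T·E[λ|data] = 6·47/17 = 282/17.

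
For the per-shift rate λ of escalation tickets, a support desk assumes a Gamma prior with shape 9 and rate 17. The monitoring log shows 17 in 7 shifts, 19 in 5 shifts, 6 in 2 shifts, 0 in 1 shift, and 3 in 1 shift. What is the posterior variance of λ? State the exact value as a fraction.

Total count: 17 + 19 + 6 + 0 + 3 = 45.
Total exposure: 7 + 5 + 2 + 1 + 1 = 16 shifts.
Conjugate update: add total count to the shape and total exposure to the rate, giving Gamma(54, 33).
Posterior variance = α'/β'² = 54/1089 = 6/121.

6/121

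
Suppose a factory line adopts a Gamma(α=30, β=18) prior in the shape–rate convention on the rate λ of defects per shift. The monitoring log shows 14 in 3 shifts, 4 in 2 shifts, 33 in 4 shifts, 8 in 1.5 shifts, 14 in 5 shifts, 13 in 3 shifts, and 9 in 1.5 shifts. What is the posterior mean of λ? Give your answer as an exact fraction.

Total count: 14 + 4 + 33 + 8 + 14 + 13 + 9 = 95.
Total exposure: 3 + 2 + 4 + 1.5 + 5 + 3 + 1.5 = 20 shifts.
Gamma(α, β) with Poisson data over total exposure Σt gives posterior Gamma(α+Σx, β+Σt) = Gamma(125, 38).
Posterior mean = α'/β' = 125/38.

125/38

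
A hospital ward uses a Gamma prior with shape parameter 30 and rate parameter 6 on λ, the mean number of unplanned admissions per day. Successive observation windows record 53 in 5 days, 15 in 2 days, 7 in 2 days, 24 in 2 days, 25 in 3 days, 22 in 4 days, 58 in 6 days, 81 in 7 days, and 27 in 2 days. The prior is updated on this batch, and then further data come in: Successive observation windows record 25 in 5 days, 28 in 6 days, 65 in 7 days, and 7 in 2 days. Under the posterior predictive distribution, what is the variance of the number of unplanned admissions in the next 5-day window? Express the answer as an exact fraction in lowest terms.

Total count: 53 + 15 + 7 + 24 + 25 + 22 + 58 + 81 + 27 = 312.
Total exposure: 5 + 2 + 2 + 2 + 3 + 4 + 6 + 7 + 2 = 33 days.
After the first batch: Gamma(30 + 312, 6 + 33) = Gamma(342, 39).
Total count: 25 + 28 + 65 + 7 = 125.
Total exposure: 5 + 6 + 7 + 2 = 20 days.
After the second batch: Gamma(342 + 125, 39 + 20) = Gamma(467, 59).
The posterior predictive for a window of length T is Negative Binomial with variance T·α'·(β'+T)/β'² = 5·467·64/3481 = 149440/3481.

149440/3481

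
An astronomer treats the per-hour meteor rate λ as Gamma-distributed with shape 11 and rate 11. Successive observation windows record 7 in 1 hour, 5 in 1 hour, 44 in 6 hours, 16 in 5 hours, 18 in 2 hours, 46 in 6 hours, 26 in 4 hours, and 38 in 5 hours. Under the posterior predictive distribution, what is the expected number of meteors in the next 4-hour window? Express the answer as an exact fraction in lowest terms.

844/41

Total count: 7 + 5 + 44 + 16 + 18 + 46 + 26 + 38 = 200.
Total exposure: 1 + 1 + 6 + 5 + 2 + 6 + 4 + 5 = 30 hours.
By Gamma–Poisson conjugacy, the posterior is Gamma(α + Σx, β + Σt) = Gamma(11 + 200, 11 + 30) = Gamma(211, 41).
Predictive mean over a 4-hour window = T·E[λ|data] = 4·211/41 = 844/41.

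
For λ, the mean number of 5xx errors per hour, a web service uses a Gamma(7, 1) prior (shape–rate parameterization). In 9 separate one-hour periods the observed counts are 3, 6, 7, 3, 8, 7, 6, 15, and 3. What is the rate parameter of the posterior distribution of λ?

10

Total count: 3 + 6 + 7 + 3 + 8 + 7 + 6 + 15 + 3 = 58.
Total exposure: 9 hours.
The Gamma prior is conjugate for the Poisson rate, so λ | data ~ Gamma(7+58, 1+9) = Gamma(65, 10).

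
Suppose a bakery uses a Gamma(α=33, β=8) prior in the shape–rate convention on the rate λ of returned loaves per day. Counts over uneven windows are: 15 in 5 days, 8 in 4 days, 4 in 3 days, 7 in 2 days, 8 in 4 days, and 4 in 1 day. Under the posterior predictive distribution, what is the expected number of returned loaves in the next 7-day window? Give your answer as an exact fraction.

Total count: 15 + 8 + 4 + 7 + 8 + 4 = 46.
Total exposure: 5 + 4 + 3 + 2 + 4 + 1 = 19 days.
The Gamma prior is conjugate for the Poisson rate, so λ | data ~ Gamma(33+46, 8+19) = Gamma(79, 27).
Predictive mean over a 7-day window = T·E[λ|data] = 7·79/27 = 553/27.

553/27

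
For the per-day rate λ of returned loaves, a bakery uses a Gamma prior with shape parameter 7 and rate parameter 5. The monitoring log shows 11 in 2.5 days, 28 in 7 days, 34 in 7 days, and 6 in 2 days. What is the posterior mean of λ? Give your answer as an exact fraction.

172/47

Total count: 11 + 28 + 34 + 6 = 79.
Total exposure: 2.5 + 7 + 7 + 2 = 18.5 days.
The Gamma prior is conjugate for the Poisson rate, so λ | data ~ Gamma(7+79, 5+18.5) = Gamma(86, 47/2).
Posterior mean = α'/β' = 86/(47/2) = 172/47.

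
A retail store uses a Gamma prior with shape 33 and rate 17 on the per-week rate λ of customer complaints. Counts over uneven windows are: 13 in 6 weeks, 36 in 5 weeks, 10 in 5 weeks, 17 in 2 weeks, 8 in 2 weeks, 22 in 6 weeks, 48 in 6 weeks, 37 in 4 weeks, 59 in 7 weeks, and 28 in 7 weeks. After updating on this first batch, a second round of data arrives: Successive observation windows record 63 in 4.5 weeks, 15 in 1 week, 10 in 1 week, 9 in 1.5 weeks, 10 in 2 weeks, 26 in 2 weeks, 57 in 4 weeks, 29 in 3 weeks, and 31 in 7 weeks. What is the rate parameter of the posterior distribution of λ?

Total count: 13 + 36 + 10 + 17 + 8 + 22 + 48 + 37 + 59 + 28 = 278.
Total exposure: 6 + 5 + 5 + 2 + 2 + 6 + 6 + 4 + 7 + 7 = 50 weeks.
After the first batch: Gamma(33 + 278, 17 + 50) = Gamma(311, 67).
Total count: 63 + 15 + 10 + 9 + 10 + 26 + 57 + 29 + 31 = 250.
Total exposure: 4.5 + 1 + 1 + 1.5 + 2 + 2 + 4 + 3 + 7 = 26 weeks.
After the second batch: Gamma(311 + 250, 67 + 26) = Gamma(561, 93).

93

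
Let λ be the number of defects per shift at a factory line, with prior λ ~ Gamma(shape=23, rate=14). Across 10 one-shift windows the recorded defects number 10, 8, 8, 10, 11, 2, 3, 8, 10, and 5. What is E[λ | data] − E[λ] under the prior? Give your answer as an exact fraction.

205/84

Total count: 10 + 8 + 8 + 10 + 11 + 2 + 3 + 8 + 10 + 5 = 75.
Total exposure: 10 shifts.
The Gamma prior is conjugate for the Poisson rate, so λ | data ~ Gamma(23+75, 14+10) = Gamma(98, 24).
Posterior mean = 98/24 = 49/12; prior mean = 23/14 = 23/14. Difference = 49/12 − 23/14 = 205/84.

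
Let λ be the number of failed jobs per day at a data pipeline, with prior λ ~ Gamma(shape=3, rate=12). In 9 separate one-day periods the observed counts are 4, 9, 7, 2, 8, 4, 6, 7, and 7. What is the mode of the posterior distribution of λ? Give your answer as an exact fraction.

Total count: 4 + 9 + 7 + 2 + 8 + 4 + 6 + 7 + 7 = 54.
Total exposure: 9 days.
The Gamma prior is conjugate for the Poisson rate, so λ | data ~ Gamma(3+54, 12+9) = Gamma(57, 21).
Posterior mode = (α'−1)/β' = 56/21 = 8/3.

8/3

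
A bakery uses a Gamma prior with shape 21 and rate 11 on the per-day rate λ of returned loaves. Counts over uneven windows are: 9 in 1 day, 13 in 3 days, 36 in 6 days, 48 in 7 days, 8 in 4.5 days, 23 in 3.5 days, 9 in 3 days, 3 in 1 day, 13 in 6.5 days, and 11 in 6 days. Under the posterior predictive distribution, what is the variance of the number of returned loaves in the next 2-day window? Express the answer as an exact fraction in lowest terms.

84584/11025

Total count: 9 + 13 + 36 + 48 + 8 + 23 + 9 + 3 + 13 + 11 = 173.
Total exposure: 1 + 3 + 6 + 7 + 4.5 + 3.5 + 3 + 1 + 6.5 + 6 = 41.5 days.
Conjugate update: add total count to the shape and total exposure to the rate, giving Gamma(194, 105/2).
The posterior predictive for a window of length T is Negative Binomial with variance T·α'·(β'+T)/β'² = 2·194·(109/2)/(11025/4) = 84584/11025.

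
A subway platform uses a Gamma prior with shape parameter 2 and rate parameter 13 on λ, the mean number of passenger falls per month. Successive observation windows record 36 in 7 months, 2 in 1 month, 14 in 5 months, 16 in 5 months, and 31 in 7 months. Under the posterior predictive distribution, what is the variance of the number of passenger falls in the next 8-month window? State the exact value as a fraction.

Total count: 36 + 2 + 14 + 16 + 31 = 99.
Total exposure: 7 + 1 + 5 + 5 + 7 = 25 months.
Conjugate update: add total count to the shape and total exposure to the rate, giving Gamma(101, 38).
The posterior predictive for a window of length T is Negative Binomial with variance T·α'·(β'+T)/β'² = 8·101·46/1444 = 9292/361.

9292/361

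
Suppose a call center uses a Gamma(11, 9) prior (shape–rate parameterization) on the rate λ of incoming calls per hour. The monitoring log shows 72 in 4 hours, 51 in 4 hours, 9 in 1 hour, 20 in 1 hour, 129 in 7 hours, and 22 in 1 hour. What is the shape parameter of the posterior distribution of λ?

Total count: 72 + 51 + 9 + 20 + 129 + 22 = 303.
Total exposure: 4 + 4 + 1 + 1 + 7 + 1 = 18 hours.
Gamma(α, β) with Poisson data over total exposure Σt gives posterior Gamma(α+Σx, β+Σt) = Gamma(314, 27).

314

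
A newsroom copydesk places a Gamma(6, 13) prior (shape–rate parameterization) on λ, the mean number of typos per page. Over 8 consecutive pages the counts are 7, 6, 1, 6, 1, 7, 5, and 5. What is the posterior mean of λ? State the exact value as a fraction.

Total count: 7 + 6 + 1 + 6 + 1 + 7 + 5 + 5 = 38.
Total exposure: 8 pages.
Posterior: α' = 6 + 38 = 44, β' = 13 + 8 = 21.
Posterior mean = α'/β' = 44/21.

44/21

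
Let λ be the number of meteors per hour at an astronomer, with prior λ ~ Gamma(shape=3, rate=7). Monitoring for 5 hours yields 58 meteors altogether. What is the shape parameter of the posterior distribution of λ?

Total count 58 over total exposure 5 hours.
Conjugate update: add total count to the shape and total exposure to the rate, giving Gamma(61, 12).

61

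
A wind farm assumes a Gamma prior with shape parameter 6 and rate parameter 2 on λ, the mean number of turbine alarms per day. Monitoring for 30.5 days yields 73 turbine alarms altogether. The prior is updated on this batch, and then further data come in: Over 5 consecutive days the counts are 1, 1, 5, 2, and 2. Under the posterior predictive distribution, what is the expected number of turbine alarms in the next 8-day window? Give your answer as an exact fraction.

Total count 73 over total exposure 30.5 days.
After the first batch: Gamma(6 + 73, 2 + 30.5) = Gamma(79, 65/2).
Total count: 1 + 1 + 5 + 2 + 2 = 11.
Total exposure: 5 days.
After the second batch: Gamma(79 + 11, 65/2 + 5) = Gamma(90, 75/2).
Predictive mean over an 8-day window = T·E[λ|data] = 8·90/(75/2) = 96/5.

96/5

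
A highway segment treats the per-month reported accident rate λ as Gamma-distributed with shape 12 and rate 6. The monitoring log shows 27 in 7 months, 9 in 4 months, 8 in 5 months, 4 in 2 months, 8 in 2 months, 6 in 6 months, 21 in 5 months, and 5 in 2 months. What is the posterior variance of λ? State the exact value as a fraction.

100/1521

Total count: 27 + 9 + 8 + 4 + 8 + 6 + 21 + 5 = 88.
Total exposure: 7 + 4 + 5 + 2 + 2 + 6 + 5 + 2 = 33 months.
The Gamma prior is conjugate for the Poisson rate, so λ | data ~ Gamma(12+88, 6+33) = Gamma(100, 39).
Posterior variance = α'/β'² = 100/1521.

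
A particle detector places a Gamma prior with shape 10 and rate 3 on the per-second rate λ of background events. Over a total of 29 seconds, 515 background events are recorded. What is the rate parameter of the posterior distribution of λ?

32

Total count 515 over total exposure 29 seconds.
By Gamma–Poisson conjugacy, the posterior is Gamma(α + Σx, β + Σt) = Gamma(10 + 515, 3 + 29) = Gamma(525, 32).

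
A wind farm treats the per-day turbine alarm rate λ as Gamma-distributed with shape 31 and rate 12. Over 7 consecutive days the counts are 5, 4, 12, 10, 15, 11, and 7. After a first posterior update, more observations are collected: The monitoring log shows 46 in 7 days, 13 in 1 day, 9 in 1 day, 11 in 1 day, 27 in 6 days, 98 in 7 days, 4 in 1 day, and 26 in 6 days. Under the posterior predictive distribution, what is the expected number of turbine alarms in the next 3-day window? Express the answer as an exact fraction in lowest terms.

Total count: 5 + 4 + 12 + 10 + 15 + 11 + 7 = 64.
Total exposure: 7 days.
After the first batch: Gamma(31 + 64, 12 + 7) = Gamma(95, 19).
Total count: 46 + 13 + 9 + 11 + 27 + 98 + 4 + 26 = 234.
Total exposure: 7 + 1 + 1 + 1 + 6 + 7 + 1 + 6 = 30 days.
After the second batch: Gamma(95 + 234, 19 + 30) = Gamma(329, 49).
Predictive mean over a 3-day window = T·E[λ|data] = 3·329/49 = 141/7.

141/7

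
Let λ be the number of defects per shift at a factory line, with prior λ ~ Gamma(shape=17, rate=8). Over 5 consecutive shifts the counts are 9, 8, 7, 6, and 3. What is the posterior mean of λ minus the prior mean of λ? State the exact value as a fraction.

Total count: 9 + 8 + 7 + 6 + 3 = 33.
Total exposure: 5 shifts.
Posterior: α' = 17 + 33 = 50, β' = 8 + 5 = 13.
Posterior mean = 50/13 = 50/13; prior mean = 17/8 = 17/8. Difference = 50/13 − 17/8 = 179/104.

179/104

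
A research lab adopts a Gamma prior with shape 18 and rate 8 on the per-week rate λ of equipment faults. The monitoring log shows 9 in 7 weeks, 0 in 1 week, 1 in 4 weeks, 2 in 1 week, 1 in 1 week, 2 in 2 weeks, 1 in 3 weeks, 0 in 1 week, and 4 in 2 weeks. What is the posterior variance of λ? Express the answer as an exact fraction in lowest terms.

Total count: 9 + 0 + 1 + 2 + 1 + 2 + 1 + 0 + 4 = 20.
Total exposure: 7 + 1 + 4 + 1 + 1 + 2 + 3 + 1 + 2 = 22 weeks.
Gamma(α, β) with Poisson data over total exposure Σt gives posterior Gamma(α+Σx, β+Σt) = Gamma(38, 30).
Posterior variance = α'/β'² = 38/900 = 19/450.

19/450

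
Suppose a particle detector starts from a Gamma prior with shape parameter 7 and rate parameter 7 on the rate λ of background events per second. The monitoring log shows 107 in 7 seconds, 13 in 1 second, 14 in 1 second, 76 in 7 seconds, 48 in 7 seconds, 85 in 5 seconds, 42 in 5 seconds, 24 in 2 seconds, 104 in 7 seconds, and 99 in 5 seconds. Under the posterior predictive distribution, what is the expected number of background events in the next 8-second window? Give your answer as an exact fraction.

Total count: 107 + 13 + 14 + 76 + 48 + 85 + 42 + 24 + 104 + 99 = 612.
Total exposure: 7 + 1 + 1 + 7 + 7 + 5 + 5 + 2 + 7 + 5 = 47 seconds.
Conjugate update: add total count to the shape and total exposure to the rate, giving Gamma(619, 54).
Predictive mean over an 8-second window = T·E[λ|data] = 8·619/54 = 2476/27.

2476/27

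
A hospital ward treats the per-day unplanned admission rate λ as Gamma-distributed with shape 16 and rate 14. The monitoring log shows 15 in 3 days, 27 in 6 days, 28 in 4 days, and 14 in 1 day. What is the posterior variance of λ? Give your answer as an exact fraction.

25/196

Total count: 15 + 27 + 28 + 14 = 84.
Total exposure: 3 + 6 + 4 + 1 = 14 days.
The Gamma prior is conjugate for the Poisson rate, so λ | data ~ Gamma(16+84, 14+14) = Gamma(100, 28).
Posterior variance = α'/β'² = 100/784 = 25/196.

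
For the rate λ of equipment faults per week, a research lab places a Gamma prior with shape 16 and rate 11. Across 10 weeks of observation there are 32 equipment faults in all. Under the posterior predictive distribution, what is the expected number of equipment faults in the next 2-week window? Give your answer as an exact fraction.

32/7

Total count 32 over total exposure 10 weeks.
The Gamma prior is conjugate for the Poisson rate, so λ | data ~ Gamma(16+32, 11+10) = Gamma(48, 21).
Predictive mean over a 2-week window = T·E[λ|data] = 2·48/21 = 32/7.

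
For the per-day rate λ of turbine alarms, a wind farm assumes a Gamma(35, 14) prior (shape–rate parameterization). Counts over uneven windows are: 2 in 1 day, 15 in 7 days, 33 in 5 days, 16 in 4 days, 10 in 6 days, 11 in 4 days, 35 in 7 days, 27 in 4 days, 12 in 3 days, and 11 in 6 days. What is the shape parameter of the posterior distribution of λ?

207

Total count: 2 + 15 + 33 + 16 + 10 + 11 + 35 + 27 + 12 + 11 = 172.
Total exposure: 1 + 7 + 5 + 4 + 6 + 4 + 7 + 4 + 3 + 6 = 47 days.
Conjugate update: add total count to the shape and total exposure to the rate, giving Gamma(207, 61).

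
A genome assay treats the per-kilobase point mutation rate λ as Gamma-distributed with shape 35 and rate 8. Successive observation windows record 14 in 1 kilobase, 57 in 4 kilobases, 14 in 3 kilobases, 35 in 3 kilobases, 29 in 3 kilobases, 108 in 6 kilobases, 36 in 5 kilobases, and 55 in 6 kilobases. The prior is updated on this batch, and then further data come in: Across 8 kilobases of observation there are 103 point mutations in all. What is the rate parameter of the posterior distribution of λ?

47

Total count: 14 + 57 + 14 + 35 + 29 + 108 + 36 + 55 = 348.
Total exposure: 1 + 4 + 3 + 3 + 3 + 6 + 5 + 6 = 31 kilobases.
After the first batch: Gamma(35 + 348, 8 + 31) = Gamma(383, 39).
Total count 103 over total exposure 8 kilobases.
After the second batch: Gamma(383 + 103, 39 + 8) = Gamma(486, 47).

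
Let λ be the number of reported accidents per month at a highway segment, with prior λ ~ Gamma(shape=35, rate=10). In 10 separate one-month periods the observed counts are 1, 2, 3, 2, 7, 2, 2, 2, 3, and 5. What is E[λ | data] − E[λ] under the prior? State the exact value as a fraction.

Total count: 1 + 2 + 3 + 2 + 7 + 2 + 2 + 2 + 3 + 5 = 29.
Total exposure: 10 months.
The Gamma prior is conjugate for the Poisson rate, so λ | data ~ Gamma(35+29, 10+10) = Gamma(64, 20).
Posterior mean = 64/20 = 16/5; prior mean = 35/10 = 7/2. Difference = 16/5 − 7/2 = -3/10.

-3/10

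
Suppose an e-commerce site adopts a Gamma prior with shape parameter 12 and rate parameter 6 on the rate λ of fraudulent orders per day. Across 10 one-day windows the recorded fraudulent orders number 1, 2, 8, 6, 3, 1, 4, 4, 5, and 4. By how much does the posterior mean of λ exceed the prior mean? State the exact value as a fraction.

Total count: 1 + 2 + 8 + 6 + 3 + 1 + 4 + 4 + 5 + 4 = 38.
Total exposure: 10 days.
Conjugate update: add total count to the shape and total exposure to the rate, giving Gamma(50, 16).
Posterior mean = 50/16 = 25/8; prior mean = 12/6 = 2. Difference = 25/8 − 2 = 9/8.

9/8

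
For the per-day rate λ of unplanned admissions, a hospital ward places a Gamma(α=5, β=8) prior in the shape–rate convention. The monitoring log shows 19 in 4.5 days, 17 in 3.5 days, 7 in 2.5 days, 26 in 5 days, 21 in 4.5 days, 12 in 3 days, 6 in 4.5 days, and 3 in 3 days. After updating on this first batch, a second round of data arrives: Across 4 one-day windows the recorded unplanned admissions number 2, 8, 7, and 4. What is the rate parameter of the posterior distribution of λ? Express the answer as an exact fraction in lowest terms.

Total count: 19 + 17 + 7 + 26 + 21 + 12 + 6 + 3 = 111.
Total exposure: 4.5 + 3.5 + 2.5 + 5 + 4.5 + 3 + 4.5 + 3 = 30.5 days.
After the first batch: Gamma(5 + 111, 8 + 30.5) = Gamma(116, 77/2).
Total count: 2 + 8 + 7 + 4 = 21.
Total exposure: 4 days.
After the second batch: Gamma(116 + 21, 77/2 + 4) = Gamma(137, 85/2).

85/2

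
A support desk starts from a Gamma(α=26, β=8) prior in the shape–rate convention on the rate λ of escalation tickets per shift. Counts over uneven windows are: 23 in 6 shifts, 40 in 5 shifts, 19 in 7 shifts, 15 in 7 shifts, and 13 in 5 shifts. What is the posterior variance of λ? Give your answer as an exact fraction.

Total count: 23 + 40 + 19 + 15 + 13 = 110.
Total exposure: 6 + 5 + 7 + 7 + 5 = 30 shifts.
Posterior: α' = 26 + 110 = 136, β' = 8 + 30 = 38.
Posterior variance = α'/β'² = 136/1444 = 34/361.

34/361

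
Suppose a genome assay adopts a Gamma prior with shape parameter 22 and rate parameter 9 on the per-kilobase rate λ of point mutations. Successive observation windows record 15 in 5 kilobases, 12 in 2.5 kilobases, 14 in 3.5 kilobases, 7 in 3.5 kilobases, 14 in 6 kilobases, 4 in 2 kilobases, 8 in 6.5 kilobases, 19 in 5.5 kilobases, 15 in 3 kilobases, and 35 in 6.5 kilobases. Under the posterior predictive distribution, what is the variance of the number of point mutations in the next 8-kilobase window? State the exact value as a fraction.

Total count: 15 + 12 + 14 + 7 + 14 + 4 + 8 + 19 + 15 + 35 = 143.
Total exposure: 5 + 2.5 + 3.5 + 3.5 + 6 + 2 + 6.5 + 5.5 + 3 + 6.5 = 44 kilobases.
Gamma(α, β) with Poisson data over total exposure Σt gives posterior Gamma(α+Σx, β+Σt) = Gamma(165, 53).
The posterior predictive for a window of length T is Negative Binomial with variance T·α'·(β'+T)/β'² = 8·165·61/2809 = 80520/2809.

80520/2809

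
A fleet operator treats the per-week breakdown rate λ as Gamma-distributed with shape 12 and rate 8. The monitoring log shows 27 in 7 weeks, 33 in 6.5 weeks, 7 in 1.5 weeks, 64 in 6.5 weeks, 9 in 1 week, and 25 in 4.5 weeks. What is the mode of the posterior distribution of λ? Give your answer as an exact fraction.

Total count: 27 + 33 + 7 + 64 + 9 + 25 = 165.
Total exposure: 7 + 6.5 + 1.5 + 6.5 + 1 + 4.5 = 27 weeks.
Posterior: α' = 12 + 165 = 177, β' = 8 + 27 = 35.
Posterior mode = (α'−1)/β' = 176/35.

176/35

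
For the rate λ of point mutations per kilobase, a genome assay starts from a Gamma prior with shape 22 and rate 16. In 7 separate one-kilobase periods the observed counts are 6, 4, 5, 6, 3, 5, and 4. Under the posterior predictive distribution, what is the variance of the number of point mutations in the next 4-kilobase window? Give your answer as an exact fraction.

5940/529

Total count: 6 + 4 + 5 + 6 + 3 + 5 + 4 = 33.
Total exposure: 7 kilobases.
By Gamma–Poisson conjugacy, the posterior is Gamma(α + Σx, β + Σt) = Gamma(22 + 33, 16 + 7) = Gamma(55, 23).
The posterior predictive for a window of length T is Negative Binomial with variance T·α'·(β'+T)/β'² = 4·55·27/529 = 5940/529.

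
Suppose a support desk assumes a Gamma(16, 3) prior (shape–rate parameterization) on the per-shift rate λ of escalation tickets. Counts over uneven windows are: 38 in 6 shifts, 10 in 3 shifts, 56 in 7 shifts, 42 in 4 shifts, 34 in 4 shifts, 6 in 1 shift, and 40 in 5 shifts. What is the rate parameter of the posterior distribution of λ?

33

Total count: 38 + 10 + 56 + 42 + 34 + 6 + 40 = 226.
Total exposure: 6 + 3 + 7 + 4 + 4 + 1 + 5 = 30 shifts.
The Gamma prior is conjugate for the Poisson rate, so λ | data ~ Gamma(16+226, 3+30) = Gamma(242, 33).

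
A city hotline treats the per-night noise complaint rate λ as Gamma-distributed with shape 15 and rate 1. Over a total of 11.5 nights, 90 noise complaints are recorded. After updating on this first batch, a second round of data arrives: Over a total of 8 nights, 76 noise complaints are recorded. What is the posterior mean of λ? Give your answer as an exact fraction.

Total count 90 over total exposure 11.5 nights.
After the first batch: Gamma(15 + 90, 1 + 11.5) = Gamma(105, 25/2).
Total count 76 over total exposure 8 nights.
After the second batch: Gamma(105 + 76, 25/2 + 8) = Gamma(181, 41/2).
Posterior mean = α'/β' = 181/(41/2) = 362/41.

362/41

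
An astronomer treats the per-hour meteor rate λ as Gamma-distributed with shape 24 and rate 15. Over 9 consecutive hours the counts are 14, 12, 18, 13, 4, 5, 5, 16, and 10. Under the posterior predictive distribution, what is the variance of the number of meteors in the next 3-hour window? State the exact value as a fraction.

1089/64

Total count: 14 + 12 + 18 + 13 + 4 + 5 + 5 + 16 + 10 = 97.
Total exposure: 9 hours.
Posterior: α' = 24 + 97 = 121, β' = 15 + 9 = 24.
The posterior predictive for a window of length T is Negative Binomial with variance T·α'·(β'+T)/β'² = 3·121·27/576 = 1089/64.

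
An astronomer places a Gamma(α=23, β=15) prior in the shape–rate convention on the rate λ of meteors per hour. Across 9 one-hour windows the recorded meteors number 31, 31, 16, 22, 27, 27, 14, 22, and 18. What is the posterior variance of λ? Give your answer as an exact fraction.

77/192

Total count: 31 + 31 + 16 + 22 + 27 + 27 + 14 + 22 + 18 = 208.
Total exposure: 9 hours.
By Gamma–Poisson conjugacy, the posterior is Gamma(α + Σx, β + Σt) = Gamma(23 + 208, 15 + 9) = Gamma(231, 24).
Posterior variance = α'/β'² = 231/576 = 77/192.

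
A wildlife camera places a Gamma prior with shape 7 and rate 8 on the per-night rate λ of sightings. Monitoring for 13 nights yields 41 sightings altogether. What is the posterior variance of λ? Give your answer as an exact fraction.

Total count 41 over total exposure 13 nights.
Conjugate update: add total count to the shape and total exposure to the rate, giving Gamma(48, 21).
Posterior variance = α'/β'² = 48/441 = 16/147.

16/147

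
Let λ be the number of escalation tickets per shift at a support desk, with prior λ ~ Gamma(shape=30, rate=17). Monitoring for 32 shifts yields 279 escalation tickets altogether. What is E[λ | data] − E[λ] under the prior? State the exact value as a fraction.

Total count 279 over total exposure 32 shifts.
Posterior: α' = 30 + 279 = 309, β' = 17 + 32 = 49.
Posterior mean = 309/49 = 309/49; prior mean = 30/17 = 30/17. Difference = 309/49 − 30/17 = 3783/833.

3783/833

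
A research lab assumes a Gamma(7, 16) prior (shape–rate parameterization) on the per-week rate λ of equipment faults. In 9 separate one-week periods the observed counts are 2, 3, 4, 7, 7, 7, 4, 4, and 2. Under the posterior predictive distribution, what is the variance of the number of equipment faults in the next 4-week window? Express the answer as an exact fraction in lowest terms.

Total count: 2 + 3 + 4 + 7 + 7 + 7 + 4 + 4 + 2 = 40.
Total exposure: 9 weeks.
Gamma(α, β) with Poisson data over total exposure Σt gives posterior Gamma(α+Σx, β+Σt) = Gamma(47, 25).
The posterior predictive for a window of length T is Negative Binomial with variance T·α'·(β'+T)/β'² = 4·47·29/625 = 5452/625.

5452/625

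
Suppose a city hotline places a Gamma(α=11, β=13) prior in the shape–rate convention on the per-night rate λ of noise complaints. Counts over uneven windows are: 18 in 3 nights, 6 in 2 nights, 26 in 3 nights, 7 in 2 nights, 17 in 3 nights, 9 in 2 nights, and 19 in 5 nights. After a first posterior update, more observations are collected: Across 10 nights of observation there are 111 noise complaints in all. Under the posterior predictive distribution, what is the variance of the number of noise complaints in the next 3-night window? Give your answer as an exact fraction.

30912/1849

Total count: 18 + 6 + 26 + 7 + 17 + 9 + 19 = 102.
Total exposure: 3 + 2 + 3 + 2 + 3 + 2 + 5 = 20 nights.
After the first batch: Gamma(11 + 102, 13 + 20) = Gamma(113, 33).
Total count 111 over total exposure 10 nights.
After the second batch: Gamma(113 + 111, 33 + 10) = Gamma(224, 43).
The posterior predictive for a window of length T is Negative Binomial with variance T·α'·(β'+T)/β'² = 3·224·46/1849 = 30912/1849.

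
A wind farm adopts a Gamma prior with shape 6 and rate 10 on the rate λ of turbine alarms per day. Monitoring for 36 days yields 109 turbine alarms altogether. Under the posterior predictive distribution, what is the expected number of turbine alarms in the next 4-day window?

10

Total count 109 over total exposure 36 days.
Posterior: α' = 6 + 109 = 115, β' = 10 + 36 = 46.
Predictive mean over a 4-day window = T·E[λ|data] = 4·115/46 = 10.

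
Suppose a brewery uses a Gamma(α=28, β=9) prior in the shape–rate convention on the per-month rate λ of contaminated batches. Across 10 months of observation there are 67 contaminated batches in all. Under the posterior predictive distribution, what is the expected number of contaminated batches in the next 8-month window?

40

Total count 67 over total exposure 10 months.
Posterior: α' = 28 + 67 = 95, β' = 9 + 10 = 19.
Predictive mean over an 8-month window = T·E[λ|data] = 8·95/19 = 40.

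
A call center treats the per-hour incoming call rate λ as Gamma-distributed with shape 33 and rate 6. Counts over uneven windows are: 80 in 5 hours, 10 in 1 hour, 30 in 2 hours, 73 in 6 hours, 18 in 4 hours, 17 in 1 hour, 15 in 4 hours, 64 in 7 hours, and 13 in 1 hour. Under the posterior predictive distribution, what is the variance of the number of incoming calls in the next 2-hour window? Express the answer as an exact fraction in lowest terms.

27534/1369

Total count: 80 + 10 + 30 + 73 + 18 + 17 + 15 + 64 + 13 = 320.
Total exposure: 5 + 1 + 2 + 6 + 4 + 1 + 4 + 7 + 1 = 31 hours.
The Gamma prior is conjugate for the Poisson rate, so λ | data ~ Gamma(33+320, 6+31) = Gamma(353, 37).
The posterior predictive for a window of length T is Negative Binomial with variance T·α'·(β'+T)/β'² = 2·353·39/1369 = 27534/1369.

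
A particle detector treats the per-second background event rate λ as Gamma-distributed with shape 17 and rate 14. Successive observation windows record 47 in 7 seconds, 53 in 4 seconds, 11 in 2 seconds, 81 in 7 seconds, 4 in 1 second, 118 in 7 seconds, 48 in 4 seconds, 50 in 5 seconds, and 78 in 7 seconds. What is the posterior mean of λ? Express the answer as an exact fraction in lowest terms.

Total count: 47 + 53 + 11 + 81 + 4 + 118 + 48 + 50 + 78 = 490.
Total exposure: 7 + 4 + 2 + 7 + 1 + 7 + 4 + 5 + 7 = 44 seconds.
Posterior: α' = 17 + 490 = 507, β' = 14 + 44 = 58.
Posterior mean = α'/β' = 507/58.

507/58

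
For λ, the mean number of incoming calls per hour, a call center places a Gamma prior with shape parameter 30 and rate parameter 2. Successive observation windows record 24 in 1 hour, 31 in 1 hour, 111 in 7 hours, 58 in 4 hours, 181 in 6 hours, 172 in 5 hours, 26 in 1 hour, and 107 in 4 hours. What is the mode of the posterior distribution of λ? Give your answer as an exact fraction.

Total count: 24 + 31 + 111 + 58 + 181 + 172 + 26 + 107 = 710.
Total exposure: 1 + 1 + 7 + 4 + 6 + 5 + 1 + 4 = 29 hours.
By Gamma–Poisson conjugacy, the posterior is Gamma(α + Σx, β + Σt) = Gamma(30 + 710, 2 + 29) = Gamma(740, 31).
Posterior mode = (α'−1)/β' = 739/31.

739/31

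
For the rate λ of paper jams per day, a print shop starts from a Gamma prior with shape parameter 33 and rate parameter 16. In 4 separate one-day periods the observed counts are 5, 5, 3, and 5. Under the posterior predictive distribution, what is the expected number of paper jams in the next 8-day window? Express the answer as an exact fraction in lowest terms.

102/5

Total count: 5 + 5 + 3 + 5 = 18.
Total exposure: 4 days.
By Gamma–Poisson conjugacy, the posterior is Gamma(α + Σx, β + Σt) = Gamma(33 + 18, 16 + 4) = Gamma(51, 20).
Predictive mean over an 8-day window = T·E[λ|data] = 8·51/20 = 102/5.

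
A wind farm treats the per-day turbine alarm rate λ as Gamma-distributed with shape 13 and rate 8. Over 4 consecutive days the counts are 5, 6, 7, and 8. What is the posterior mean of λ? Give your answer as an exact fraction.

13/4

Total count: 5 + 6 + 7 + 8 = 26.
Total exposure: 4 days.
By Gamma–Poisson conjugacy, the posterior is Gamma(α + Σx, β + Σt) = Gamma(13 + 26, 8 + 4) = Gamma(39, 12).
Posterior mean = α'/β' = 39/12 = 13/4.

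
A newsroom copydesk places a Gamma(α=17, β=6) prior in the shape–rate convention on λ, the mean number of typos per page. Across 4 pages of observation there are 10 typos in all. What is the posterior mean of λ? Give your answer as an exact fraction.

27/10

Total count 10 over total exposure 4 pages.
By Gamma–Poisson conjugacy, the posterior is Gamma(α + Σx, β + Σt) = Gamma(17 + 10, 6 + 4) = Gamma(27, 10).
Posterior mean = α'/β' = 27/10.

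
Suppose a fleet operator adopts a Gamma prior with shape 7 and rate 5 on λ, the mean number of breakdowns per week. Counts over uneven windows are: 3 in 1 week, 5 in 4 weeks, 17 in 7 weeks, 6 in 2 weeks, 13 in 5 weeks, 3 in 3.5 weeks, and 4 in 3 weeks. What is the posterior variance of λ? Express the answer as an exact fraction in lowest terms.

Total count: 3 + 5 + 17 + 6 + 13 + 3 + 4 = 51.
Total exposure: 1 + 4 + 7 + 2 + 5 + 3.5 + 3 = 25.5 weeks.
Conjugate update: add total count to the shape and total exposure to the rate, giving Gamma(58, 61/2).
Posterior variance = α'/β'² = 58/(3721/4) = 232/3721.

232/3721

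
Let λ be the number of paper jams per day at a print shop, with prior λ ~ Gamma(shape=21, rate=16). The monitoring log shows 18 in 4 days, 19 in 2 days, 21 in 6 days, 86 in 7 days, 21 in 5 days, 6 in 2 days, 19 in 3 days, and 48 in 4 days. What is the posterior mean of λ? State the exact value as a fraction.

Total count: 18 + 19 + 21 + 86 + 21 + 6 + 19 + 48 = 238.
Total exposure: 4 + 2 + 6 + 7 + 5 + 2 + 3 + 4 = 33 days.
The Gamma prior is conjugate for the Poisson rate, so λ | data ~ Gamma(21+238, 16+33) = Gamma(259, 49).
Posterior mean = α'/β' = 259/49 = 37/7.

37/7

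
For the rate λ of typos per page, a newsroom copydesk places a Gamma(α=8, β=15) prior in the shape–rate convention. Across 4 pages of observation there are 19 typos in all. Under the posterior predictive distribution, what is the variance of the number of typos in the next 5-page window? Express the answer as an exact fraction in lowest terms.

3240/361

Total count 19 over total exposure 4 pages.
Conjugate update: add total count to the shape and total exposure to the rate, giving Gamma(27, 19).
The posterior predictive for a window of length T is Negative Binomial with variance T·α'·(β'+T)/β'² = 5·27·24/361 = 3240/361.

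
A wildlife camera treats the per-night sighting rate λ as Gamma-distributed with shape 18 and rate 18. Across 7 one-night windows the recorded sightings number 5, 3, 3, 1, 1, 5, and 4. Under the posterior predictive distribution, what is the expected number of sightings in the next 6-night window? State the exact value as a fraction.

Total count: 5 + 3 + 3 + 1 + 1 + 5 + 4 = 22.
Total exposure: 7 nights.
By Gamma–Poisson conjugacy, the posterior is Gamma(α + Σx, β + Σt) = Gamma(18 + 22, 18 + 7) = Gamma(40, 25).
Predictive mean over a 6-night window = T·E[λ|data] = 6·40/25 = 48/5.

48/5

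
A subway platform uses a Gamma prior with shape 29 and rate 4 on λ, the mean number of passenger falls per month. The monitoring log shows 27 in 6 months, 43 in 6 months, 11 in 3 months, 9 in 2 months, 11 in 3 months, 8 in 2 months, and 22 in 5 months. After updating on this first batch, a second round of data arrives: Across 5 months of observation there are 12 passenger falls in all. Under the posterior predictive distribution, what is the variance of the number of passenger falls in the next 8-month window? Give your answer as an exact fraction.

3784/81

Total count: 27 + 43 + 11 + 9 + 11 + 8 + 22 = 131.
Total exposure: 6 + 6 + 3 + 2 + 3 + 2 + 5 = 27 months.
After the first batch: Gamma(29 + 131, 4 + 27) = Gamma(160, 31).
Total count 12 over total exposure 5 months.
After the second batch: Gamma(160 + 12, 31 + 5) = Gamma(172, 36).
The posterior predictive for a window of length T is Negative Binomial with variance T·α'·(β'+T)/β'² = 8·172·44/1296 = 3784/81.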